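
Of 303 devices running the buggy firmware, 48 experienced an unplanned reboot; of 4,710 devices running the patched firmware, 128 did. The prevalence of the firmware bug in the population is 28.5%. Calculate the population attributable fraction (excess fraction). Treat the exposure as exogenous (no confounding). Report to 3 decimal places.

p₁ = P(outcome | exposed) = 48/303 = 0.15842
p₀ = P(outcome | unexposed) = 128/4710 = 0.027176
Overall risk P(Y=1) = π·p₁ + (1−π)·p₀ = 0.285×0.15842 + 0.715×0.027176 = 0.06458.
Under exogeneity, PAF = [P(Y=1) − p₀] / P(Y=1).
PAF = (0.06458 − 0.027176) / 0.06458 ≈ 0.5792

PAF ≈ 0.579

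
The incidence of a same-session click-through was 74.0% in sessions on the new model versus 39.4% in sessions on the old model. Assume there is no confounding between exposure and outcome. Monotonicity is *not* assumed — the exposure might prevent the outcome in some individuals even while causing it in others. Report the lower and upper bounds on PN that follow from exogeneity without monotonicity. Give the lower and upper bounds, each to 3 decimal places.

0.468 ≤ PN ≤ 0.819

p₁ = 0.74, p₀ = 0.394.
Under exogeneity alone the bounds on PN are max{0,(p₁−p₀)/p₁} ≤ PN ≤ min{1,(1−p₀)/p₁}.
  lower = (p₁ − p₀)/p₁ = 0.346 / 0.74 ≈ 0.4676
  upper = min{1, (1 − p₀)/p₁} = 0.606 / 0.74 ≈ 0.8189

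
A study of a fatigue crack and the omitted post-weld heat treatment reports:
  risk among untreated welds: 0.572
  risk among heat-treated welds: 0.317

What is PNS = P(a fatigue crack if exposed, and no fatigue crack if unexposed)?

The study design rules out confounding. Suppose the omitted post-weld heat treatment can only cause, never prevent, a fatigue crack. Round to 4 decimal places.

Let p₁ = 0.572, p₀ = 0.317.
Under exogeneity and monotonicity, PNS = p₁ − p₀.
PNS = 0.572 − 0.317 = 0.255

PNS ≈ 0.2550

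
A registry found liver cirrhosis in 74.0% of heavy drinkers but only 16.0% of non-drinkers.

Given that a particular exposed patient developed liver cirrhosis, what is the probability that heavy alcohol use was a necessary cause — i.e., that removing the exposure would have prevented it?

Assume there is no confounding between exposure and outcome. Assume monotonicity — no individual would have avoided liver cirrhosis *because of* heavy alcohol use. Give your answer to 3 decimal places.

p₁ = 0.74, p₀ = 0.16.
Under exogeneity and monotonicity, PN = (p₁ − p₀) / p₁.
PN = (0.74 − 0.16) / 0.74 = 0.58 / 0.74 ≈ 0.7838

PN ≈ 0.784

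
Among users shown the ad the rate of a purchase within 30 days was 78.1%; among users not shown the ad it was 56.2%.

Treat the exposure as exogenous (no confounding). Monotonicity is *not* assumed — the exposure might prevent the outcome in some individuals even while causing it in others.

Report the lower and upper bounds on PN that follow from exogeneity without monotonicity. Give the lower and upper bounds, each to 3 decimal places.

p₁ = 0.781, p₀ = 0.562.
Under exogeneity alone the bounds on PN are max{0,(p₁−p₀)/p₁} ≤ PN ≤ min{1,(1−p₀)/p₁}.
  lower = (p₁ − p₀)/p₁ = 0.219 / 0.781 ≈ 0.2804
  upper = min{1, (1 − p₀)/p₁} = 0.438 / 0.781 ≈ 0.5608

0.280 ≤ PN ≤ 0.561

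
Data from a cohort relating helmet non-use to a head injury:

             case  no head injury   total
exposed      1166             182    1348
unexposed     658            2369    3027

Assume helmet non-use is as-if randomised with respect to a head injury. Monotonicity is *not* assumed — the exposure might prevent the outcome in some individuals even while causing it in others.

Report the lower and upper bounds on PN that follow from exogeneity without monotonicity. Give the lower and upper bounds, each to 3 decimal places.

0.749 ≤ PN ≤ 0.905

p₁ = P(outcome | exposed) = 1166/1348 = 0.86499
p₀ = P(outcome | unexposed) = 658/3027 = 0.21738
Under exogeneity alone the bounds on PN are max{0,(p₁−p₀)/p₁} ≤ PN ≤ min{1,(1−p₀)/p₁}.
  lower = (p₁ − p₀)/p₁ = 0.64761 / 0.86499 ≈ 0.7487
  upper = min{1, (1 − p₀)/p₁} = 0.78262 / 0.86499 ≈ 0.9048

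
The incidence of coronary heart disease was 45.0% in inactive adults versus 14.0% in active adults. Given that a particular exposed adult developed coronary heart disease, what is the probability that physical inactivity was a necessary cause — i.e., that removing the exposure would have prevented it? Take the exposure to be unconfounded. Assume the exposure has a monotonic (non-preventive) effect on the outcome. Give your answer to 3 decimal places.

PN ≈ 0.689

p₁ = 0.45, p₀ = 0.14.
Under exogeneity and monotonicity, PN = (p₁ − p₀) / p₁.
PN = (0.45 − 0.14) / 0.45 = 0.31 / 0.45 ≈ 0.6889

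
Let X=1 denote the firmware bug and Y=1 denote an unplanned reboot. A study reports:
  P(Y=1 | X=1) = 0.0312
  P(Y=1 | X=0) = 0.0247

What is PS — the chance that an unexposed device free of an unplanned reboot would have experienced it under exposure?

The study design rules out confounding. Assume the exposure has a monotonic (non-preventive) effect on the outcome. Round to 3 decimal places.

PS ≈ 0.007

Let p₁ = 0.0312, p₀ = 0.0247.
Under exogeneity and monotonicity, PS = (p₁ − p₀) / (1 − p₀).
PS = (0.0312 − 0.0247) / (1 − 0.0247) = 0.0065 / 0.9753 ≈ 0.0067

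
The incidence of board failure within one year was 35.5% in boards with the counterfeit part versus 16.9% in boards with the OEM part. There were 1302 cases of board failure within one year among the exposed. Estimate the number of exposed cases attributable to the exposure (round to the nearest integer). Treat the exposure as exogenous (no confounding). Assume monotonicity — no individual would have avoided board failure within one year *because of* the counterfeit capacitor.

about 682 cases

p₁ = 0.355, p₀ = 0.169.
PN = (p₁ − p₀)/p₁ = (0.355 − 0.169) / 0.355 ≈ 0.52394.
Attributable cases ≈ PN × (exposed cases) = 0.52394 × 1302 ≈ 682.17.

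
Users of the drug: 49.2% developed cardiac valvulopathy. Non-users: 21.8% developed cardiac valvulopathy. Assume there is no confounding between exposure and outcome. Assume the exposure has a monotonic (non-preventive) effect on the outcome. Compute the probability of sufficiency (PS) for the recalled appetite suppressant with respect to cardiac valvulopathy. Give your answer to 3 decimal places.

PS ≈ 0.350

p₁ = 0.492, p₀ = 0.218.
Under exogeneity and monotonicity, PS = (p₁ − p₀) / (1 − p₀).
PS = (0.492 − 0.218) / (1 − 0.218) = 0.274 / 0.782 ≈ 0.3504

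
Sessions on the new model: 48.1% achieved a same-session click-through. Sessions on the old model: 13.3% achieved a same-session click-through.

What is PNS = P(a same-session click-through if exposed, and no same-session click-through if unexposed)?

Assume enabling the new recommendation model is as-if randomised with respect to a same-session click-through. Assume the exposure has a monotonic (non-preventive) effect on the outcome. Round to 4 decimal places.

p₁ = 0.481, p₀ = 0.133.
Under exogeneity and monotonicity, PNS = p₁ − p₀.
PNS = 0.481 − 0.133 = 0.348

PNS ≈ 0.3480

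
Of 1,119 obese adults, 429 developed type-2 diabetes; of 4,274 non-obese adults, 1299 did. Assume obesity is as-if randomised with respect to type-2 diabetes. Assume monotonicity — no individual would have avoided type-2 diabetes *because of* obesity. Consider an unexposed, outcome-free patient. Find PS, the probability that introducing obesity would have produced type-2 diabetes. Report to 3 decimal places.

PS ≈ 0.114

p₁ = P(outcome | exposed) = 429/1119 = 0.38338
p₀ = P(outcome | unexposed) = 1299/4274 = 0.30393
Under exogeneity and monotonicity, PS = (p₁ − p₀) / (1 − p₀).
PS = (0.38338 − 0.30393) / (1 − 0.30393) = 0.079447 / 0.69607 ≈ 0.1141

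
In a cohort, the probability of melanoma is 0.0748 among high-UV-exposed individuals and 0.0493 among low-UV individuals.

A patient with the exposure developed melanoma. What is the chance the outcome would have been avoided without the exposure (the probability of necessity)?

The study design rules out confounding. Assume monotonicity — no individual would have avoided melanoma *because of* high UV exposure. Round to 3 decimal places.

Let p₁ = 0.0748, p₀ = 0.0493.
Under exogeneity and monotonicity, PN = (p₁ − p₀) / p₁.
PN = (0.0748 − 0.0493) / 0.0748 = 0.0255 / 0.0748 ≈ 0.3409

PN ≈ 0.341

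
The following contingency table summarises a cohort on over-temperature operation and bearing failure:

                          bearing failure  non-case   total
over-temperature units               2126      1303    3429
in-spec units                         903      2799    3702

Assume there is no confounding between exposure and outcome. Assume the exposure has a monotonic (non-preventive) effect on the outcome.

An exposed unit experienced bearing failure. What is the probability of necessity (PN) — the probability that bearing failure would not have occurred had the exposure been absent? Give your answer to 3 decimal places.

PN ≈ 0.607

p₁ = P(outcome | exposed) = 2126/3429 = 0.62001
p₀ = P(outcome | unexposed) = 903/3702 = 0.24392
Under exogeneity and monotonicity, PN = (p₁ − p₀)/p₁.
PN = (0.62001 − 0.24392) / 0.62001 ≈ 0.6066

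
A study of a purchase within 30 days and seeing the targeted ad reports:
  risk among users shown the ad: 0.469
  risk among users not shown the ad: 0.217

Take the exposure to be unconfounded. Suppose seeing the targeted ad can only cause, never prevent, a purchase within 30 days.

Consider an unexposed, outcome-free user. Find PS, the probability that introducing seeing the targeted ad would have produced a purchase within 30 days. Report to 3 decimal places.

PS ≈ 0.322

Let p₁ = 0.469, p₀ = 0.217.
Under exogeneity and monotonicity, PS = (p₁ − p₀) / (1 − p₀).
PS = (0.469 − 0.217) / (1 − 0.217) = 0.252 / 0.783 ≈ 0.3218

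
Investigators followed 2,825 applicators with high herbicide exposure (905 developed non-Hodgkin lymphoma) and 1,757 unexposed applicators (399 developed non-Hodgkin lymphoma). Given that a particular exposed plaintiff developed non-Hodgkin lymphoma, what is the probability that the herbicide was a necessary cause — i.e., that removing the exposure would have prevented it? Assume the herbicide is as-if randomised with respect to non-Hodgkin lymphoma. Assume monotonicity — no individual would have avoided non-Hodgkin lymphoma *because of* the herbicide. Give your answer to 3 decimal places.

p₁ = P(outcome | exposed) = 905/2825 = 0.32035
p₀ = P(outcome | unexposed) = 399/1757 = 0.22709
Under exogeneity and monotonicity, PN = (p₁ − p₀) / p₁.
PN = (0.32035 − 0.22709) / 0.32035 = 0.093262 / 0.32035 ≈ 0.2911

PN ≈ 0.291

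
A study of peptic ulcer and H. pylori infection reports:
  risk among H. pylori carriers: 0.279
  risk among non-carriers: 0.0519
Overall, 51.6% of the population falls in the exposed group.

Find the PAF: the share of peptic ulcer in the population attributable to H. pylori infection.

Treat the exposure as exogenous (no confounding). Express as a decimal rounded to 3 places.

Let p₁ = 0.279, p₀ = 0.0519.
Overall risk P(Y=1) = π·p₁ + (1−π)·p₀ = 0.516×0.279 + 0.484×0.0519 = 0.16908.
Under exogeneity, PAF = [P(Y=1) − p₀] / P(Y=1).
PAF = (0.16908 − 0.0519) / 0.16908 ≈ 0.6931

PAF ≈ 0.693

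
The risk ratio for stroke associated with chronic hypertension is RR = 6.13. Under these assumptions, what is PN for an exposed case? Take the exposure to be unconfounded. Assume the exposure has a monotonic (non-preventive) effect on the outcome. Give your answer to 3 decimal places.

PN ≈ 0.837

Under exogeneity and monotonicity, PN = (RR − 1) / RR = 1 − 1/RR.
PN = (6.13 − 1) / 6.13 = 5.13 / 6.13 ≈ 0.8369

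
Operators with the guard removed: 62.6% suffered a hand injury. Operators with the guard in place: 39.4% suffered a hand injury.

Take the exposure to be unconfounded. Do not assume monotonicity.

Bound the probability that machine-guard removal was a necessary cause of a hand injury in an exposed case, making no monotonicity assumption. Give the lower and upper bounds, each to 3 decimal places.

p₁ = 0.626, p₀ = 0.394.
Under exogeneity alone the bounds on PN are max{0,(p₁−p₀)/p₁} ≤ PN ≤ min{1,(1−p₀)/p₁}.
  lower = (p₁ − p₀)/p₁ = 0.232 / 0.626 ≈ 0.3706
  upper = min{1, (1 − p₀)/p₁} = 0.606 / 0.626 ≈ 0.9681

0.371 ≤ PN ≤ 0.968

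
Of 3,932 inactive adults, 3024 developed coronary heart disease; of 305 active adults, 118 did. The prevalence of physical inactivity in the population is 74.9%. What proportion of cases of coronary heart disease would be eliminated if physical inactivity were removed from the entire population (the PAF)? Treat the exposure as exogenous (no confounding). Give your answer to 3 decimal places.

p₁ = P(outcome | exposed) = 3024/3932 = 0.76907
p₀ = P(outcome | unexposed) = 118/305 = 0.38689
Overall risk P(Y=1) = π·p₁ + (1−π)·p₀ = 0.749×0.76907 + 0.251×0.38689 = 0.67314.
Under exogeneity, PAF = [P(Y=1) − p₀] / P(Y=1).
PAF = (0.67314 − 0.38689) / 0.67314 ≈ 0.4253

PAF ≈ 0.425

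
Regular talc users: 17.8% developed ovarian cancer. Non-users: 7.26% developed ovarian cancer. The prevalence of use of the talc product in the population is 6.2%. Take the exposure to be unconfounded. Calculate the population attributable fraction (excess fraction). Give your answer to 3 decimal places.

p₁ = 0.178, p₀ = 0.0726.
Overall risk P(Y=1) = π·p₁ + (1−π)·p₀ = 0.062×0.178 + 0.938×0.0726 = 0.079135.
Under exogeneity, PAF = [P(Y=1) − p₀] / P(Y=1).
PAF = (0.079135 − 0.0726) / 0.079135 ≈ 0.0826

PAF ≈ 0.083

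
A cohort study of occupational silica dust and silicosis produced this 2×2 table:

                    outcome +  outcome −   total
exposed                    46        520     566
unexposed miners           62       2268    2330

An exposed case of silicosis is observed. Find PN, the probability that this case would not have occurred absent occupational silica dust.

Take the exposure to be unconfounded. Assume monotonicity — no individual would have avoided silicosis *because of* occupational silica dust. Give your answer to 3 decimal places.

p₁ = P(outcome | exposed) = 46/566 = 0.081272
p₀ = P(outcome | unexposed) = 62/2330 = 0.026609
Under exogeneity and monotonicity, PN = (p₁ − p₀)/p₁.
PN = (0.081272 − 0.026609) / 0.081272 ≈ 0.6726

PN ≈ 0.673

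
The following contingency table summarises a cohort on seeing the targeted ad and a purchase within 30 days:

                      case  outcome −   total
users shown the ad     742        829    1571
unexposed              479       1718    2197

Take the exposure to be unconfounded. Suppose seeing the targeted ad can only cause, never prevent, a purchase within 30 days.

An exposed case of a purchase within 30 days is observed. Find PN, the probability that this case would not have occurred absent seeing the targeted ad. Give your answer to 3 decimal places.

PN ≈ 0.538

p₁ = P(outcome | exposed) = 742/1571 = 0.47231
p₀ = P(outcome | unexposed) = 479/2197 = 0.21802
Under exogeneity and monotonicity, PN = (p₁ − p₀)/p₁.
PN = (0.47231 − 0.21802) / 0.47231 ≈ 0.5384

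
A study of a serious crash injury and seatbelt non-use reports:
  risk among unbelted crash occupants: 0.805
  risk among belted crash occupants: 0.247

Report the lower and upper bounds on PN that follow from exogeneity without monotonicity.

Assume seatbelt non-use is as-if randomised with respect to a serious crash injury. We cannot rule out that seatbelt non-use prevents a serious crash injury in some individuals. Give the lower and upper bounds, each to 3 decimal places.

Let p₁ = 0.805, p₀ = 0.247.
Under exogeneity alone the bounds on PN are max{0,(p₁−p₀)/p₁} ≤ PN ≤ min{1,(1−p₀)/p₁}.
  lower = (p₁ − p₀)/p₁ = 0.558 / 0.805 ≈ 0.6932
  upper = min{1, (1 − p₀)/p₁} = 0.753 / 0.805 ≈ 0.9354

0.693 ≤ PN ≤ 0.935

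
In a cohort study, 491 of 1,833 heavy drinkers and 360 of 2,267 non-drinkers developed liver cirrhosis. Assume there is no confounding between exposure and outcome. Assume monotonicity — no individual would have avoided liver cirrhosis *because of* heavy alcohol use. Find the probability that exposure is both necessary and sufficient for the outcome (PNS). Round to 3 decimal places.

PNS ≈ 0.109

p₁ = P(outcome | exposed) = 491/1833 = 0.26787
p₀ = P(outcome | unexposed) = 360/2267 = 0.1588
Under exogeneity and monotonicity, PNS = p₁ − p₀.
PNS = 0.26787 − 0.1588 = 0.10907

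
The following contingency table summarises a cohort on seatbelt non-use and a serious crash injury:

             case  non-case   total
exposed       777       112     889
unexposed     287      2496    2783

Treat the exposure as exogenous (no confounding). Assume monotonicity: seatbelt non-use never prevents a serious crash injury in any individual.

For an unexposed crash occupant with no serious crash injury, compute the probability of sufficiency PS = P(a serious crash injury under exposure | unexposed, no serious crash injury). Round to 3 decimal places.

PS ≈ 0.860

p₁ = P(outcome | exposed) = 777/889 = 0.87402
p₀ = P(outcome | unexposed) = 287/2783 = 0.10313
Under exogeneity and monotonicity, PS = (p₁ − p₀)/(1 − p₀).
PS = (0.87402 − 0.10313) / 0.89687 ≈ 0.8595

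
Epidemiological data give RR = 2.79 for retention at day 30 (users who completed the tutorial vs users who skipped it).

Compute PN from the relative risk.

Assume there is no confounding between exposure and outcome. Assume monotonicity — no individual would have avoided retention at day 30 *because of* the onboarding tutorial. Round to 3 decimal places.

PN ≈ 0.642

Under exogeneity and monotonicity, PN = (RR − 1) / RR = 1 − 1/RR.
PN = (2.79 − 1) / 2.79 = 1.79 / 2.79 ≈ 0.6416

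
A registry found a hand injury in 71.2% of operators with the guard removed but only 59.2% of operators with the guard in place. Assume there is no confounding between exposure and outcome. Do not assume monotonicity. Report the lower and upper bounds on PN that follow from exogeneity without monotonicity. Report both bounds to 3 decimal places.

p₁ = 0.712, p₀ = 0.592.
Under exogeneity alone the bounds on PN are max{0,(p₁−p₀)/p₁} ≤ PN ≤ min{1,(1−p₀)/p₁}.
  lower = (p₁ − p₀)/p₁ = 0.12 / 0.712 ≈ 0.1685
  upper = min{1, (1 − p₀)/p₁} = 0.408 / 0.712 ≈ 0.5730

0.169 ≤ PN ≤ 0.573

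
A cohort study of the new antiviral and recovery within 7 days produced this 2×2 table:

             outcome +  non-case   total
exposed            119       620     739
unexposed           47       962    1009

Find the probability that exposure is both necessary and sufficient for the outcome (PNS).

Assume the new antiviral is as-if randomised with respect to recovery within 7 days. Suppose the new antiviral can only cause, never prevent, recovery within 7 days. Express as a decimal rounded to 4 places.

PNS ≈ 0.1144

p₁ = P(outcome | exposed) = 119/739 = 0.16103
p₀ = P(outcome | unexposed) = 47/1009 = 0.046581
Under exogeneity and monotonicity, PNS = p₁ − p₀.
PNS = 0.16103 − 0.046581 = 0.11445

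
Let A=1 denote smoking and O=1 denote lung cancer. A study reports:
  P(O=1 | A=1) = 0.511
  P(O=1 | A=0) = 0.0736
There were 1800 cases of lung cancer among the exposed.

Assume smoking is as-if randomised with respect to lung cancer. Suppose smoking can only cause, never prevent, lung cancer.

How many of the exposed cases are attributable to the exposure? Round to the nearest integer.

about 1541 cases

Let p₁ = 0.511, p₀ = 0.0736.
PN = (p₁ − p₀)/p₁ = (0.511 − 0.0736) / 0.511 ≈ 0.85597.
Attributable cases ≈ PN × (exposed cases) = 0.85597 × 1800 ≈ 1540.74.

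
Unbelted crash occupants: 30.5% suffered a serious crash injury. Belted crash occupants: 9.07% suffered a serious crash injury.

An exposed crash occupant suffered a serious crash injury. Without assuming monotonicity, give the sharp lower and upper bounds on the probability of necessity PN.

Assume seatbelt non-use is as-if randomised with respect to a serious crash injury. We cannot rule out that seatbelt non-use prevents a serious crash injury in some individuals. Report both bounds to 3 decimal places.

p₁ = 0.305, p₀ = 0.0907.
Under exogeneity alone the bounds on PN are max{0,(p₁−p₀)/p₁} ≤ PN ≤ min{1,(1−p₀)/p₁}.
  lower = (p₁ − p₀)/p₁ = 0.2143 / 0.305 ≈ 0.7026
  upper = min{1, (1 − p₀)/p₁} = 0.9093 / 0.305 ≈ 2.9813 → capped at 1

0.703 ≤ PN ≤ 1.000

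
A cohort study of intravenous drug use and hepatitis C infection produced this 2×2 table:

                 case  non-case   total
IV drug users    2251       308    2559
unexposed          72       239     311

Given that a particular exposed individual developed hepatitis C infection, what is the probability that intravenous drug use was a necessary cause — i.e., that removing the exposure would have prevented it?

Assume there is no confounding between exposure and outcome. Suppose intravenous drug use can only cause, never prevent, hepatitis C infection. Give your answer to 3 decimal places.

PN ≈ 0.737

p₁ = P(outcome | exposed) = 2251/2559 = 0.87964
p₀ = P(outcome | unexposed) = 72/311 = 0.23151
Under exogeneity and monotonicity, PN = (p₁ − p₀) / p₁.
PN = (0.87964 − 0.23151) / 0.87964 = 0.64813 / 0.87964 ≈ 0.7368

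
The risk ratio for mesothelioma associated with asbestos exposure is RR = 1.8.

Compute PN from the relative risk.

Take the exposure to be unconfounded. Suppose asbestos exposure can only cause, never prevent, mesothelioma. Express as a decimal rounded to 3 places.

Under exogeneity and monotonicity, PN = (RR − 1) / RR = 1 − 1/RR.
PN = (1.8 − 1) / 1.8 = 0.8 / 1.8 ≈ 0.4444

PN ≈ 0.444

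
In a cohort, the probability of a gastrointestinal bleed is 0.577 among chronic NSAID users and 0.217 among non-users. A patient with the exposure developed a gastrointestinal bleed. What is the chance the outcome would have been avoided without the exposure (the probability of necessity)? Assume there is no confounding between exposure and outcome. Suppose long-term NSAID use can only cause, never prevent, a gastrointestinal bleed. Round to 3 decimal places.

PN ≈ 0.624

Let p₁ = 0.577, p₀ = 0.217.
Under exogeneity and monotonicity, PN = (p₁ − p₀) / p₁.
PN = (0.577 − 0.217) / 0.577 = 0.36 / 0.577 ≈ 0.6239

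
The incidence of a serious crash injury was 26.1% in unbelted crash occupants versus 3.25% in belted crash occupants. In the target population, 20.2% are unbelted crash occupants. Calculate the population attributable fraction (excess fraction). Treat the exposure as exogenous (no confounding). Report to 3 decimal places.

p₁ = 0.261, p₀ = 0.0325.
Overall risk P(Y=1) = π·p₁ + (1−π)·p₀ = 0.202×0.261 + 0.798×0.0325 = 0.078657.
Under exogeneity, PAF = [P(Y=1) − p₀] / P(Y=1).
PAF = (0.078657 − 0.0325) / 0.078657 ≈ 0.5868

PAF ≈ 0.587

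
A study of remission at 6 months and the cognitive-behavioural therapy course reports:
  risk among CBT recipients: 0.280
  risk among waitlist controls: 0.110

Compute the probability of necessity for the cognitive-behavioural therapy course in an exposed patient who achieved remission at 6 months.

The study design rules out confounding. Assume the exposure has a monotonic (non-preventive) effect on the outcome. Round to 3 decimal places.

PN ≈ 0.607

Let p₁ = 0.28, p₀ = 0.11.
Under exogeneity and monotonicity, PN = (p₁ − p₀) / p₁.
PN = (0.28 − 0.11) / 0.28 = 0.17 / 0.28 ≈ 0.6071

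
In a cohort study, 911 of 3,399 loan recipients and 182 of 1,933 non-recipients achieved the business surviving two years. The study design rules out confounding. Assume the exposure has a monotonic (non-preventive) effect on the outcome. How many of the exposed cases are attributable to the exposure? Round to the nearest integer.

p₁ = P(outcome | exposed) = 911/3399 = 0.26802
p₀ = P(outcome | unexposed) = 182/1933 = 0.094154
PN = (p₁ − p₀)/p₁ = (0.26802 − 0.094154) / 0.26802 ≈ 0.64870.
Attributable cases ≈ PN × (exposed cases) = 0.64870 × 911 ≈ 590.97.

about 591 cases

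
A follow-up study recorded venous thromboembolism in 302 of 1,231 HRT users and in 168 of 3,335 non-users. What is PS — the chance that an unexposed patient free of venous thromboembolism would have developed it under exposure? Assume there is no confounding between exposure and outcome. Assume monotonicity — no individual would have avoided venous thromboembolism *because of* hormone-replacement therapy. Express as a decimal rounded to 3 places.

PS ≈ 0.205

p₁ = P(outcome | exposed) = 302/1231 = 0.24533
p₀ = P(outcome | unexposed) = 168/3335 = 0.050375
Under exogeneity and monotonicity, PS = (p₁ − p₀) / (1 − p₀).
PS = (0.24533 − 0.050375) / (1 − 0.050375) = 0.19495 / 0.94963 ≈ 0.2053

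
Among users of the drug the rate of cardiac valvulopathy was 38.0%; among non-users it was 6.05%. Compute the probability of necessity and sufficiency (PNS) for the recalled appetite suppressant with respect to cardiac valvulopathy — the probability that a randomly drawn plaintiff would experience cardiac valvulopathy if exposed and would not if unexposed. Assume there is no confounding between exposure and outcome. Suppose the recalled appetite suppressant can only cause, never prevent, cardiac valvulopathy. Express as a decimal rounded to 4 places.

p₁ = 0.38, p₀ = 0.0605.
Under exogeneity and monotonicity, PNS = p₁ − p₀.
PNS = 0.38 − 0.0605 = 0.3195

PNS ≈ 0.3195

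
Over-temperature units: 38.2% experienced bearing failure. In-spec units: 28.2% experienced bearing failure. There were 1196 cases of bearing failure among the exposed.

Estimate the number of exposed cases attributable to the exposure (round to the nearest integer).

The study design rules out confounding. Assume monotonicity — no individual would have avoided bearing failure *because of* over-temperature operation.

about 313 cases

p₁ = 0.382, p₀ = 0.282.
PN = (p₁ − p₀)/p₁ = (0.382 − 0.282) / 0.382 ≈ 0.26178.
Attributable cases ≈ PN × (exposed cases) = 0.26178 × 1196 ≈ 313.09.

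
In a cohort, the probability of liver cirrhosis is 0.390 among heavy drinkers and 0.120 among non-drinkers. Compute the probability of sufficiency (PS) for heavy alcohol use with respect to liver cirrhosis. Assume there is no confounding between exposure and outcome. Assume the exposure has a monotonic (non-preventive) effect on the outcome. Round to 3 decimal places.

PS ≈ 0.307

Let p₁ = 0.39, p₀ = 0.12.
Under exogeneity and monotonicity, PS = (p₁ − p₀) / (1 − p₀).
PS = (0.39 − 0.12) / (1 − 0.12) = 0.27 / 0.88 ≈ 0.3068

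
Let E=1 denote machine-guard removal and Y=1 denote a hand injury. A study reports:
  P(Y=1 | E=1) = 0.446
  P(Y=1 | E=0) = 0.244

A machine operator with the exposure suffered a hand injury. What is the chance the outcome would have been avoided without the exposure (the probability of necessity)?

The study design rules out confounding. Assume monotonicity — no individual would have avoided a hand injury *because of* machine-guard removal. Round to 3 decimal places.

Let p₁ = 0.446, p₀ = 0.244.
Under exogeneity and monotonicity, PN = (p₁ − p₀) / p₁.
PN = (0.446 − 0.244) / 0.446 = 0.202 / 0.446 ≈ 0.4529

PN ≈ 0.453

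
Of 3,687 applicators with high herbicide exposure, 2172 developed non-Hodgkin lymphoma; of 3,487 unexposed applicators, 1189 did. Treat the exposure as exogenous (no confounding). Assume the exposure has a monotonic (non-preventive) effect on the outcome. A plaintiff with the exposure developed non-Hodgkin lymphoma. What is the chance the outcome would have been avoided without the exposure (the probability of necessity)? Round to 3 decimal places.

p₁ = P(outcome | exposed) = 2172/3687 = 0.5891
p₀ = P(outcome | unexposed) = 1189/3487 = 0.34098
Under exogeneity and monotonicity, PN = (p₁ − p₀) / p₁.
PN = (0.5891 − 0.34098) / 0.5891 = 0.24812 / 0.5891 ≈ 0.4212

PN ≈ 0.421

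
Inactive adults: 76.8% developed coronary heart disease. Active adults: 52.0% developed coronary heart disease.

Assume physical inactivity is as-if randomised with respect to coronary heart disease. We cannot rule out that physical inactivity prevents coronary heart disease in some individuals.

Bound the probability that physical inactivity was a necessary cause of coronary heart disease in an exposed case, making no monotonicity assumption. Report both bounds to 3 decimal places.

p₁ = 0.768, p₀ = 0.52.
Under exogeneity alone the bounds on PN are max{0,(p₁−p₀)/p₁} ≤ PN ≤ min{1,(1−p₀)/p₁}.
  lower = (p₁ − p₀)/p₁ = 0.248 / 0.768 ≈ 0.3229
  upper = min{1, (1 − p₀)/p₁} = 0.48 / 0.768 ≈ 0.6250

0.323 ≤ PN ≤ 0.625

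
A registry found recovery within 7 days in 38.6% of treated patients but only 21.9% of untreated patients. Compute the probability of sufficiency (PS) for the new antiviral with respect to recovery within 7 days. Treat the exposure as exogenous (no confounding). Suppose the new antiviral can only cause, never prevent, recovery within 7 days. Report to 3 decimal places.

p₁ = 0.386, p₀ = 0.219.
Under exogeneity and monotonicity, PS = (p₁ − p₀) / (1 − p₀).
PS = (0.386 − 0.219) / (1 − 0.219) = 0.167 / 0.781 ≈ 0.2138

PS ≈ 0.214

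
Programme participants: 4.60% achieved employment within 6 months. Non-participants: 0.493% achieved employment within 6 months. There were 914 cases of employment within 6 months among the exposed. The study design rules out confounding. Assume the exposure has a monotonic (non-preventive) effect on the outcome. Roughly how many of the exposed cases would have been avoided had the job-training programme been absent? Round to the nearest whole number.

about 816 cases

p₁ = 0.046, p₀ = 0.00493.
PN = (p₁ − p₀)/p₁ = (0.046 − 0.00493) / 0.046 ≈ 0.89283.
Attributable cases ≈ PN × (exposed cases) = 0.89283 × 914 ≈ 816.04.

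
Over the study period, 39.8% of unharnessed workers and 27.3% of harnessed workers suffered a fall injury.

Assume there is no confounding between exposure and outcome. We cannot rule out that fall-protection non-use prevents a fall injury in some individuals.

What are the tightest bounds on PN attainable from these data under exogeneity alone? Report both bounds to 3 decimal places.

p₁ = 0.398, p₀ = 0.273.
Under exogeneity alone the bounds on PN are max{0,(p₁−p₀)/p₁} ≤ PN ≤ min{1,(1−p₀)/p₁}.
  lower = (p₁ − p₀)/p₁ = 0.125 / 0.398 ≈ 0.3141
  upper = min{1, (1 − p₀)/p₁} = 0.727 / 0.398 ≈ 1.8266 → capped at 1

0.314 ≤ PN ≤ 1.000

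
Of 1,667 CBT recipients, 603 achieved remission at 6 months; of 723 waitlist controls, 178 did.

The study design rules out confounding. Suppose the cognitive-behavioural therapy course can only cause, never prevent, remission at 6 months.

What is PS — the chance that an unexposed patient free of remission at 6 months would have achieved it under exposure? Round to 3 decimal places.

p₁ = P(outcome | exposed) = 603/1667 = 0.36173
p₀ = P(outcome | unexposed) = 178/723 = 0.2462
Under exogeneity and monotonicity, PS = (p₁ − p₀) / (1 − p₀).
PS = (0.36173 − 0.2462) / (1 − 0.2462) = 0.11553 / 0.7538 ≈ 0.1533

PS ≈ 0.153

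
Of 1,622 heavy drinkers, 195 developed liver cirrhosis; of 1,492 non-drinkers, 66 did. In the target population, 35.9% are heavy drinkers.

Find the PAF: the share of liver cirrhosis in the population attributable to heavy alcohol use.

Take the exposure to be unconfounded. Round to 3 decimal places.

PAF ≈ 0.381

p₁ = P(outcome | exposed) = 195/1622 = 0.12022
p₀ = P(outcome | unexposed) = 66/1492 = 0.044236
Overall risk P(Y=1) = π·p₁ + (1−π)·p₀ = 0.359×0.12022 + 0.641×0.044236 = 0.071515.
Under exogeneity, PAF = [P(Y=1) − p₀] / P(Y=1).
PAF = (0.071515 − 0.044236) / 0.071515 ≈ 0.3814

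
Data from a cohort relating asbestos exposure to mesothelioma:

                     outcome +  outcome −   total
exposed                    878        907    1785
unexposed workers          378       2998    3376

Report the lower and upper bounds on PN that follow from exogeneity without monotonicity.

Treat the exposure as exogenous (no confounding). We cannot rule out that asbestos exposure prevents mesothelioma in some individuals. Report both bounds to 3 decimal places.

0.772 ≤ PN ≤ 1.000

p₁ = P(outcome | exposed) = 878/1785 = 0.49188
p₀ = P(outcome | unexposed) = 378/3376 = 0.11197
Under exogeneity alone the bounds on PN are max{0,(p₁−p₀)/p₁} ≤ PN ≤ min{1,(1−p₀)/p₁}.
  lower = (p₁ − p₀)/p₁ = 0.37991 / 0.49188 ≈ 0.7724
  upper = min{1, (1 − p₀)/p₁} = 0.88803 / 0.49188 ≈ 1.8054 → capped at 1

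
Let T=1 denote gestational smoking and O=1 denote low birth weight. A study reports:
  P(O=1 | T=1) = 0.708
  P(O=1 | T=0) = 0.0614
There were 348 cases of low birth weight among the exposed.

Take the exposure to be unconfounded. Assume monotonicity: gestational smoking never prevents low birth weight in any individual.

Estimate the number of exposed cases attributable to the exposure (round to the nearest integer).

about 318 cases

Let p₁ = 0.708, p₀ = 0.0614.
PN = (p₁ − p₀)/p₁ = (0.708 − 0.0614) / 0.708 ≈ 0.91328.
Attributable cases ≈ PN × (exposed cases) = 0.91328 × 348 ≈ 317.82.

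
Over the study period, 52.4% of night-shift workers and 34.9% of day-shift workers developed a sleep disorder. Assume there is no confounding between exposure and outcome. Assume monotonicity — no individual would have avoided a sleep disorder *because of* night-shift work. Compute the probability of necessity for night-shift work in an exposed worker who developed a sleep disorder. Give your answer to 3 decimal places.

PN ≈ 0.334

p₁ = 0.524, p₀ = 0.349.
Under exogeneity and monotonicity, PN = (p₁ − p₀) / p₁.
PN = (0.524 − 0.349) / 0.524 = 0.175 / 0.524 ≈ 0.3340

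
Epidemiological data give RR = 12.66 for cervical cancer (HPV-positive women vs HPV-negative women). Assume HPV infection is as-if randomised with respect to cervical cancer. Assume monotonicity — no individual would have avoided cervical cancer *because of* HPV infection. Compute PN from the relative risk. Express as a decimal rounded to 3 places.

PN ≈ 0.921

Under exogeneity and monotonicity, PN = (RR − 1) / RR = 1 − 1/RR.
PN = (12.66 − 1) / 12.66 = 11.66 / 12.66 ≈ 0.9210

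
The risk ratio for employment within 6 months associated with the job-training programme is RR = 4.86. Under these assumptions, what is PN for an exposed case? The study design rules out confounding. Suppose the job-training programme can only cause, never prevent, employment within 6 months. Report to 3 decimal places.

PN ≈ 0.794

Under exogeneity and monotonicity, PN = (RR − 1) / RR = 1 − 1/RR.
PN = (4.86 − 1) / 4.86 = 3.86 / 4.86 ≈ 0.7942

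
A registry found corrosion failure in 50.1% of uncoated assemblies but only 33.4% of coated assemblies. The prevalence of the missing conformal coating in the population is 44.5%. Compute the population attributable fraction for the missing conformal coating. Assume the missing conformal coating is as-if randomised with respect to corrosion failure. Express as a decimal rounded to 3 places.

p₁ = 0.501, p₀ = 0.334.
Overall risk P(Y=1) = π·p₁ + (1−π)·p₀ = 0.445×0.501 + 0.555×0.334 = 0.40831.
Under exogeneity, PAF = [P(Y=1) − p₀] / P(Y=1).
PAF = (0.40831 − 0.334) / 0.40831 ≈ 0.1820

PAF ≈ 0.182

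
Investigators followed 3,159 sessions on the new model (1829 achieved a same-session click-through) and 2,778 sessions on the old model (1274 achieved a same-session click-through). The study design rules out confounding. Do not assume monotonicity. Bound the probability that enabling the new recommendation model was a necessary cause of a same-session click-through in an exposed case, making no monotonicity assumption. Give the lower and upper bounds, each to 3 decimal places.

p₁ = P(outcome | exposed) = 1829/3159 = 0.57898
p₀ = P(outcome | unexposed) = 1274/2778 = 0.4586
Under exogeneity alone the bounds on PN are max{0,(p₁−p₀)/p₁} ≤ PN ≤ min{1,(1−p₀)/p₁}.
  lower = (p₁ − p₀)/p₁ = 0.12038 / 0.57898 ≈ 0.2079
  upper = min{1, (1 − p₀)/p₁} = 0.5414 / 0.57898 ≈ 0.9351

0.208 ≤ PN ≤ 0.935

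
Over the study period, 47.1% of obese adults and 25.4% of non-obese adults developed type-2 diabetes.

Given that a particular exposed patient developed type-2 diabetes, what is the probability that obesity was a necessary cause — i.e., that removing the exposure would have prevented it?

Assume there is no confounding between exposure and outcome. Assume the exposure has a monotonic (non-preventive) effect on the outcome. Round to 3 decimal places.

p₁ = 0.471, p₀ = 0.254.
Under exogeneity and monotonicity, PN = (p₁ − p₀) / p₁.
PN = (0.471 − 0.254) / 0.471 = 0.217 / 0.471 ≈ 0.4607

PN ≈ 0.461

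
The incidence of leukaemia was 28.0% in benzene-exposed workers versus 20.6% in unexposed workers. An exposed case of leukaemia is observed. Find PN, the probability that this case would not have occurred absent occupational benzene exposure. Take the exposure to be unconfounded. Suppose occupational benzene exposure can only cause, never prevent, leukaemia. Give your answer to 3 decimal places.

PN ≈ 0.264

p₁ = 0.28, p₀ = 0.206.
Under exogeneity and monotonicity, PN = (p₁ − p₀) / p₁.
PN = (0.28 − 0.206) / 0.28 = 0.074 / 0.28 ≈ 0.2643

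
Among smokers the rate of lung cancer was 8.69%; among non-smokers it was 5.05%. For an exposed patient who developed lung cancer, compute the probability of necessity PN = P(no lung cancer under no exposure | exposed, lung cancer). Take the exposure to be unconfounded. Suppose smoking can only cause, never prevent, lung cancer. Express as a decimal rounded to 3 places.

p₁ = 0.0869, p₀ = 0.0505.
Under exogeneity and monotonicity, PN = (p₁ − p₀) / p₁.
PN = (0.0869 − 0.0505) / 0.0869 = 0.0364 / 0.0869 ≈ 0.4189

PN ≈ 0.419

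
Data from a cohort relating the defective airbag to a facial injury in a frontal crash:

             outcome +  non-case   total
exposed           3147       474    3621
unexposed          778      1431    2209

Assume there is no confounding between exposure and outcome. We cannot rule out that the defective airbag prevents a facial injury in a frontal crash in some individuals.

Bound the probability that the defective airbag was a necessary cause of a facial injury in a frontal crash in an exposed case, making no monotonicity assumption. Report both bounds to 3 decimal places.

p₁ = P(outcome | exposed) = 3147/3621 = 0.8691
p₀ = P(outcome | unexposed) = 778/2209 = 0.3522
Under exogeneity alone the bounds on PN are max{0,(p₁−p₀)/p₁} ≤ PN ≤ min{1,(1−p₀)/p₁}.
  lower = (p₁ − p₀)/p₁ = 0.5169 / 0.8691 ≈ 0.5948
  upper = min{1, (1 − p₀)/p₁} = 0.6478 / 0.8691 ≈ 0.7454

0.595 ≤ PN ≤ 0.745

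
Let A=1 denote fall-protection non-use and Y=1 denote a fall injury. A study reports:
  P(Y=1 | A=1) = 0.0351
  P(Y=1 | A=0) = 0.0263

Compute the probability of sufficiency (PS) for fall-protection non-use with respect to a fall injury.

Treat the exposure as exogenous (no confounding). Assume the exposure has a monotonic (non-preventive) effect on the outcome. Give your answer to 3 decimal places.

PS ≈ 0.009

Let p₁ = 0.0351, p₀ = 0.0263.
Under exogeneity and monotonicity, PS = (p₁ − p₀) / (1 − p₀).
PS = (0.0351 − 0.0263) / (1 − 0.0263) = 0.0088 / 0.9737 ≈ 0.0090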